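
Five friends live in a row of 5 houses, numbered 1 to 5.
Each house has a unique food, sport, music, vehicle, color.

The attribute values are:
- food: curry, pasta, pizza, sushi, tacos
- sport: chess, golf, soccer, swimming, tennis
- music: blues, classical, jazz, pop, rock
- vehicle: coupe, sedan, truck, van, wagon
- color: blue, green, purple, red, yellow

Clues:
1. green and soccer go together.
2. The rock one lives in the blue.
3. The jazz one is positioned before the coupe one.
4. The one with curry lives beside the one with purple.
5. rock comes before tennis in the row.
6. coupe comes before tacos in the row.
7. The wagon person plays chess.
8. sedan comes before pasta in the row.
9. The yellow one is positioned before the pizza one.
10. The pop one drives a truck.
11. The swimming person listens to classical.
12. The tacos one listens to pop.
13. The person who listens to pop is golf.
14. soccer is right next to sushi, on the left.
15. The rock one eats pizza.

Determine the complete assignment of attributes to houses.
Solution:

House | Food | Sport | Music | Vehicle | Color
----------------------------------------------
  1   | curry | soccer | jazz | sedan | green
  2   | sushi | swimming | classical | coupe | purple
  3   | tacos | golf | pop | truck | yellow
  4   | pizza | chess | rock | wagon | blue
  5   | pasta | tennis | blues | van | red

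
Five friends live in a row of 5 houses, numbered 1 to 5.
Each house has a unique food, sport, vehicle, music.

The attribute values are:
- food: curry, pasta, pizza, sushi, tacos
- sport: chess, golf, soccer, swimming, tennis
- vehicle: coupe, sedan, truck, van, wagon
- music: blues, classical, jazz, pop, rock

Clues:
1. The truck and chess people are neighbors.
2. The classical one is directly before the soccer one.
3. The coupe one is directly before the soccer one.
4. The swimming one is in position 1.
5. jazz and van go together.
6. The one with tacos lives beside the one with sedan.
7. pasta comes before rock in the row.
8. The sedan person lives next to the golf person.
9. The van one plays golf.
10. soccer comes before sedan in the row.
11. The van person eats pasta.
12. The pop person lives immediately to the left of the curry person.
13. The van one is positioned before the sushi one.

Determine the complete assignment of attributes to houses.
Solution:

House | Food | Sport | Vehicle | Music
--------------------------------------
  1   | pizza | swimming | coupe | classical
  2   | tacos | soccer | truck | pop
  3   | curry | chess | sedan | blues
  4   | pasta | golf | van | jazz
  5   | sushi | tennis | wagon | rock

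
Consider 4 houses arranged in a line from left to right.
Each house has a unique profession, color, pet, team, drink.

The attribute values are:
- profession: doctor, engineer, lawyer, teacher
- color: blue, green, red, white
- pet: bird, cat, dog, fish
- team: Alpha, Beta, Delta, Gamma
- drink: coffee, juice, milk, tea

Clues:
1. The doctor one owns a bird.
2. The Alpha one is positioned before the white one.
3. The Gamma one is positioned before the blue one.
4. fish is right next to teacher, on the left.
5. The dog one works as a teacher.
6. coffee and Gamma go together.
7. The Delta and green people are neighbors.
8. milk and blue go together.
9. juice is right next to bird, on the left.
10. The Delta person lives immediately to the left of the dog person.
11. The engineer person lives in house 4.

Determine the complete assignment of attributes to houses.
Solution:

House | Profession | Color | Pet | Team | Drink
-----------------------------------------------
  1   | lawyer | red | fish | Delta | tea
  2   | teacher | green | dog | Alpha | juice
  3   | doctor | white | bird | Gamma | coffee
  4   | engineer | blue | cat | Beta | milk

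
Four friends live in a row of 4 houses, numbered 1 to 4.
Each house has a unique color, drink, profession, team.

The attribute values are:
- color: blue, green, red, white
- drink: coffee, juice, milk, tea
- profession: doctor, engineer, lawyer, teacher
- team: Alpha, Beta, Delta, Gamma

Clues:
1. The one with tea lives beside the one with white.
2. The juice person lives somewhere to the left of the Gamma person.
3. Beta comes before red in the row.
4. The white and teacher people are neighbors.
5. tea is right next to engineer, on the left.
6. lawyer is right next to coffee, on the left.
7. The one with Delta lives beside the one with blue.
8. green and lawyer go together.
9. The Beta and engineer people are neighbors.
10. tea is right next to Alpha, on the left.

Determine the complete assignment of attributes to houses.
Solution:

House | Color | Drink | Profession | Team
-----------------------------------------
  1   | green | tea | lawyer | Beta
  2   | white | coffee | engineer | Alpha
  3   | red | juice | teacher | Delta
  4   | blue | milk | doctor | Gamma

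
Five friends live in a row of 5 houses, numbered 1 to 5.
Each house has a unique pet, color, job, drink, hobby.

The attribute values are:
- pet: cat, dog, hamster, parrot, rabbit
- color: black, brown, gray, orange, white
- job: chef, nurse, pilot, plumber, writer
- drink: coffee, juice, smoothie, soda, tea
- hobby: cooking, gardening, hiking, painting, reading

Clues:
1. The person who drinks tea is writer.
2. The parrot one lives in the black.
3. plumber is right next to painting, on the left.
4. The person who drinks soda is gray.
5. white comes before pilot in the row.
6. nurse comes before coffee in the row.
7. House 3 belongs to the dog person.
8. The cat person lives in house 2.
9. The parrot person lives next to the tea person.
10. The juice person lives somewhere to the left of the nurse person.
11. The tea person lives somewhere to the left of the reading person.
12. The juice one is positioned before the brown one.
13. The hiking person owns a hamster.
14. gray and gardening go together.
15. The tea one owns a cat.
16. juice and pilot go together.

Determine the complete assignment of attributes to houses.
Solution:

House | Pet | Color | Job | Drink | Hobby
-----------------------------------------
  1   | parrot | black | plumber | smoothie | cooking
  2   | cat | white | writer | tea | painting
  3   | dog | orange | pilot | juice | reading
  4   | rabbit | gray | nurse | soda | gardening
  5   | hamster | brown | chef | coffee | hiking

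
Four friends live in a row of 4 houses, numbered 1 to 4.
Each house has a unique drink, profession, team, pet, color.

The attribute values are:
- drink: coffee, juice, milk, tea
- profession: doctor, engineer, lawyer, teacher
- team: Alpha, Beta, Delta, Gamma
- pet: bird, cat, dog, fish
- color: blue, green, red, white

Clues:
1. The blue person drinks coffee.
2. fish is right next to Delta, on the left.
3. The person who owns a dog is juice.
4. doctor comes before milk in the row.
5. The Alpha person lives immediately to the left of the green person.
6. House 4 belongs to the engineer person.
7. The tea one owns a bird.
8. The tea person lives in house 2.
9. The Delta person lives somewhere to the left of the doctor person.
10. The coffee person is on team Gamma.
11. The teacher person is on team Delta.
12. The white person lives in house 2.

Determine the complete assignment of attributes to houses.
Solution:

House | Drink | Profession | Team | Pet | Color
-----------------------------------------------
  1   | coffee | lawyer | Gamma | fish | blue
  2   | tea | teacher | Delta | bird | white
  3   | juice | doctor | Alpha | dog | red
  4   | milk | engineer | Beta | cat | green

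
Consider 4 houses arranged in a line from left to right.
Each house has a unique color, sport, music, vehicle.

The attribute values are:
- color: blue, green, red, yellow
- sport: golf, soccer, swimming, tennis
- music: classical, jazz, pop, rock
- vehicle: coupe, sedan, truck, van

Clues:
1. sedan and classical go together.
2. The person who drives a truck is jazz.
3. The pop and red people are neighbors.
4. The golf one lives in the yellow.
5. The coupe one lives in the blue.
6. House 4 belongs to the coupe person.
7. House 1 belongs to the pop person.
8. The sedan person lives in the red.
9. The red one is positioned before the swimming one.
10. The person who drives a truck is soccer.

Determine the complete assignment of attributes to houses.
Solution:

House | Color | Sport | Music | Vehicle
---------------------------------------
  1   | yellow | golf | pop | van
  2   | red | tennis | classical | sedan
  3   | green | soccer | jazz | truck
  4   | blue | swimming | rock | coupe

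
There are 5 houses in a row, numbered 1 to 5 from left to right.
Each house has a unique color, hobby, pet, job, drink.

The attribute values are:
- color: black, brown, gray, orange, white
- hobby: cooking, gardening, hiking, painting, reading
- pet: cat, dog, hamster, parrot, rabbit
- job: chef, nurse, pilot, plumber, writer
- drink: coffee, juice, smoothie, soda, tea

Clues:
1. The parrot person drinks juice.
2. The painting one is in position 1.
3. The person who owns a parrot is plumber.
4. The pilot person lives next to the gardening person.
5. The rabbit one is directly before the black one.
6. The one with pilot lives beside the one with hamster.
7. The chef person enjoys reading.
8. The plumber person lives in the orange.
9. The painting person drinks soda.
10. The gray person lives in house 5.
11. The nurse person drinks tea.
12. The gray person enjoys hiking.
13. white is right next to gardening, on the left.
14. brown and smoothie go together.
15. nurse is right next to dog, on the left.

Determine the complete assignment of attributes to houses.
Solution:

House | Color | Hobby | Pet | Job | Drink
-----------------------------------------
  1   | white | painting | rabbit | pilot | soda
  2   | black | gardening | hamster | nurse | tea
  3   | brown | reading | dog | chef | smoothie
  4   | orange | cooking | parrot | plumber | juice
  5   | gray | hiking | cat | writer | coffee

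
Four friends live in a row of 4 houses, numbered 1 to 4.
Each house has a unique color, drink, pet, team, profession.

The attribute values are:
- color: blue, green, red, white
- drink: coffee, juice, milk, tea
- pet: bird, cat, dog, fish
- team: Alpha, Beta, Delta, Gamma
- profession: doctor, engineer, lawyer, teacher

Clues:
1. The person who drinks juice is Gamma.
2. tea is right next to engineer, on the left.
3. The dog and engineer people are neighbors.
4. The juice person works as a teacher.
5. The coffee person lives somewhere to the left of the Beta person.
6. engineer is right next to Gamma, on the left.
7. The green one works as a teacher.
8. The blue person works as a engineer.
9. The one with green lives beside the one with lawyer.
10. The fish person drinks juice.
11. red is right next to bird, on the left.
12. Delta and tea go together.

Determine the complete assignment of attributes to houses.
Solution:

House | Color | Drink | Pet | Team | Profession
-----------------------------------------------
  1   | red | tea | dog | Delta | doctor
  2   | blue | coffee | bird | Alpha | engineer
  3   | green | juice | fish | Gamma | teacher
  4   | white | milk | cat | Beta | lawyer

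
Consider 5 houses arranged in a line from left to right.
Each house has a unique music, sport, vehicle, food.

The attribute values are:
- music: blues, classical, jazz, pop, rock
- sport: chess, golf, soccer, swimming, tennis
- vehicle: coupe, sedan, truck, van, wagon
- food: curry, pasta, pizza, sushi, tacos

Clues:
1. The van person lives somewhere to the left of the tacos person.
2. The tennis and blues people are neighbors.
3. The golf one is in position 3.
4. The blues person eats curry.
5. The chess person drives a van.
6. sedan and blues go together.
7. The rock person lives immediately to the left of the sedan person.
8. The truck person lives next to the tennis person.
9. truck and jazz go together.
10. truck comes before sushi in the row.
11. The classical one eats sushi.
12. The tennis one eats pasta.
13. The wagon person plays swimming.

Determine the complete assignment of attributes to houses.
Solution:

House | Music | Sport | Vehicle | Food
--------------------------------------
  1   | jazz | soccer | truck | pizza
  2   | rock | tennis | coupe | pasta
  3   | blues | golf | sedan | curry
  4   | classical | chess | van | sushi
  5   | pop | swimming | wagon | tacos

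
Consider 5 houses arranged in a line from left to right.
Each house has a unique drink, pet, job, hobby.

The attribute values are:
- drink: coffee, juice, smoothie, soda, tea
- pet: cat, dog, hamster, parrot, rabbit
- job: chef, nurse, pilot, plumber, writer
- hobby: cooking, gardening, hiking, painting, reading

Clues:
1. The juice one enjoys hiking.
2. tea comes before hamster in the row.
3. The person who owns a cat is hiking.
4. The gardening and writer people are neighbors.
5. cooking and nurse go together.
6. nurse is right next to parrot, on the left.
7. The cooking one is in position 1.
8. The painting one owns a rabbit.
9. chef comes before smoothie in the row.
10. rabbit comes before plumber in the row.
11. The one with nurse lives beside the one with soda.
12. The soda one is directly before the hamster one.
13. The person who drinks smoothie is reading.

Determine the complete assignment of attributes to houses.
Solution:

House | Drink | Pet | Job | Hobby
---------------------------------
  1   | tea | dog | nurse | cooking
  2   | soda | parrot | chef | gardening
  3   | smoothie | hamster | writer | reading
  4   | coffee | rabbit | pilot | painting
  5   | juice | cat | plumber | hiking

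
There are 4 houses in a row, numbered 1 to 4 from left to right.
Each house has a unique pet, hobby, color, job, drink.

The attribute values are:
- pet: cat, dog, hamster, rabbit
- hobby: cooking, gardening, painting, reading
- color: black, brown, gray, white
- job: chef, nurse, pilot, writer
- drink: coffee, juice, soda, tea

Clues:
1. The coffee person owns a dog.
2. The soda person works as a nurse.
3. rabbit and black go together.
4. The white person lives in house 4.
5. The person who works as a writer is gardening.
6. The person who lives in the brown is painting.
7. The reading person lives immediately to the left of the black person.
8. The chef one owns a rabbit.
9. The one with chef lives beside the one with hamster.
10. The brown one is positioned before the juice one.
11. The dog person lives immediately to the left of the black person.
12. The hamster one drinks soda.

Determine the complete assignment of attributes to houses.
Solution:

House | Pet | Hobby | Color | Job | Drink
-----------------------------------------
  1   | dog | reading | gray | pilot | coffee
  2   | rabbit | cooking | black | chef | tea
  3   | hamster | painting | brown | nurse | soda
  4   | cat | gardening | white | writer | juice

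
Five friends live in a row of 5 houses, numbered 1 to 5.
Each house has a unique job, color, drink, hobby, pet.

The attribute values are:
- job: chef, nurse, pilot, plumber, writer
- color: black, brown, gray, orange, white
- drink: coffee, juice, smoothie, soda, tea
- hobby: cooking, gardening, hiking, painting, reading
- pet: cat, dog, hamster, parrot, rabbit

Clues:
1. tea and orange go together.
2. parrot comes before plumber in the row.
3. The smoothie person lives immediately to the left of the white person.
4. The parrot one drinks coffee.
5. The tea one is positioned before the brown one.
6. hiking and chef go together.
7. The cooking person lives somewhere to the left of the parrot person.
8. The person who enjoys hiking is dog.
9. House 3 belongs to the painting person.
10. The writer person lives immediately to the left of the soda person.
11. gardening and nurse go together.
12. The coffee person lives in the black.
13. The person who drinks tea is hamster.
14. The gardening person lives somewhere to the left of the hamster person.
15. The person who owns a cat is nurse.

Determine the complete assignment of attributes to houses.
Solution:

House | Job | Color | Drink | Hobby | Pet
-----------------------------------------
  1   | writer | gray | smoothie | cooking | rabbit
  2   | nurse | white | soda | gardening | cat
  3   | pilot | black | coffee | painting | parrot
  4   | plumber | orange | tea | reading | hamster
  5   | chef | brown | juice | hiking | dog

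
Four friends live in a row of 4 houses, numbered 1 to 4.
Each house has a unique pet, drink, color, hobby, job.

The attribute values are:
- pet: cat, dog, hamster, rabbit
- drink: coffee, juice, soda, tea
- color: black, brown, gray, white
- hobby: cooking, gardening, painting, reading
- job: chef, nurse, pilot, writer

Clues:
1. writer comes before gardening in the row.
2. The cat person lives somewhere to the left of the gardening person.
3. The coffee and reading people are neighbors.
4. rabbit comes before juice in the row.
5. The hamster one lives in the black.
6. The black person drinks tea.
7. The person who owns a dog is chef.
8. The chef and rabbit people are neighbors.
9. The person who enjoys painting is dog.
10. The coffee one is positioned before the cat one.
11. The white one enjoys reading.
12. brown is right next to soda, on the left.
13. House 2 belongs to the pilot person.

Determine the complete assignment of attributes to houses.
Solution:

House | Pet | Drink | Color | Hobby | Job
-----------------------------------------
  1   | dog | coffee | brown | painting | chef
  2   | rabbit | soda | white | reading | pilot
  3   | cat | juice | gray | cooking | writer
  4   | hamster | tea | black | gardening | nurse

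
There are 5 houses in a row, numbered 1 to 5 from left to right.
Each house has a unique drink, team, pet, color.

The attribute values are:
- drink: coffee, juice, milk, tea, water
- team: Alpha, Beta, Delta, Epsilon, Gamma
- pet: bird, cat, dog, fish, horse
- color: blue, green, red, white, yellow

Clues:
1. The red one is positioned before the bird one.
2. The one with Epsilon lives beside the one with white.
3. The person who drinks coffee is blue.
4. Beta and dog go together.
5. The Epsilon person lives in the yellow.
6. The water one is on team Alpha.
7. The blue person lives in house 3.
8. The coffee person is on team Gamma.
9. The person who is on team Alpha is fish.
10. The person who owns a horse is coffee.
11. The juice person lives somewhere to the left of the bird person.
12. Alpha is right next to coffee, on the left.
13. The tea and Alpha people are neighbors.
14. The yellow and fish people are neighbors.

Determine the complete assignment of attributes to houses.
Solution:

House | Drink | Team | Pet | Color
----------------------------------
  1   | tea | Epsilon | cat | yellow
  2   | water | Alpha | fish | white
  3   | coffee | Gamma | horse | blue
  4   | juice | Beta | dog | red
  5   | milk | Delta | bird | green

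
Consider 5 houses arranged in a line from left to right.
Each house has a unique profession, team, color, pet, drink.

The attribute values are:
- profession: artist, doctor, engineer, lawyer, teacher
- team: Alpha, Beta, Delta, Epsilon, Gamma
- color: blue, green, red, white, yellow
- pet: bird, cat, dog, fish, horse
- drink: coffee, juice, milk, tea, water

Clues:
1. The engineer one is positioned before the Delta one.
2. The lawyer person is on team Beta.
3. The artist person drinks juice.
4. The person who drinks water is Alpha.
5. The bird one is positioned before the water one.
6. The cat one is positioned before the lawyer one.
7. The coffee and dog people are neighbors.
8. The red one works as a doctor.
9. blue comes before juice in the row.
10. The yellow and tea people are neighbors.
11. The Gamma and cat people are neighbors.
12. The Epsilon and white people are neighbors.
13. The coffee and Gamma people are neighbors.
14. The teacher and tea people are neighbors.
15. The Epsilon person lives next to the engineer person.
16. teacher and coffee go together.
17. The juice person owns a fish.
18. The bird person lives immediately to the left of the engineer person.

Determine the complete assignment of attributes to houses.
Solution:

House | Profession | Team | Color | Pet | Drink
-----------------------------------------------
  1   | teacher | Epsilon | yellow | bird | coffee
  2   | engineer | Gamma | white | dog | tea
  3   | doctor | Alpha | red | cat | water
  4   | lawyer | Beta | blue | horse | milk
  5   | artist | Delta | green | fish | juice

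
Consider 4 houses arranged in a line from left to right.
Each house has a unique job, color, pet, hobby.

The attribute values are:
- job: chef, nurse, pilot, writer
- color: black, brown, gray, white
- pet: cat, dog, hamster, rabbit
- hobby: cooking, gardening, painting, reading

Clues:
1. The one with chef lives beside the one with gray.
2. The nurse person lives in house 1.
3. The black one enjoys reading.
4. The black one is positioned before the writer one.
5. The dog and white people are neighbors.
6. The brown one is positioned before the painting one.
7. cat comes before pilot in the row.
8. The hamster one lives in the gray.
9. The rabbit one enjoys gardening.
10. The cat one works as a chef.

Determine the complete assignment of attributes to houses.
Solution:

House | Job | Color | Pet | Hobby
---------------------------------
  1   | nurse | black | dog | reading
  2   | writer | white | rabbit | gardening
  3   | chef | brown | cat | cooking
  4   | pilot | gray | hamster | painting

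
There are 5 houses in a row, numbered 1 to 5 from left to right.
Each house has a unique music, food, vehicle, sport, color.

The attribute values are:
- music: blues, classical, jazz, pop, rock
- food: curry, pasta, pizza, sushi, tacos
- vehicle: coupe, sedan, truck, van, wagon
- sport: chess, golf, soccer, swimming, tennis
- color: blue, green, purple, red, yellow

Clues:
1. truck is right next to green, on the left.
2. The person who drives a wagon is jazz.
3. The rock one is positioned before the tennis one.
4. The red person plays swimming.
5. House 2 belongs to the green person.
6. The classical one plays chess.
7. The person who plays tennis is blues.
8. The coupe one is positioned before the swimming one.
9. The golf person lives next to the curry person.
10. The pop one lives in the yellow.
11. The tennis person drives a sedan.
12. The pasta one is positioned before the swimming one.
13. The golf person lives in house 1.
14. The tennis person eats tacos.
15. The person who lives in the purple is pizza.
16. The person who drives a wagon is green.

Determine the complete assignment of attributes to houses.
Solution:

House | Music | Food | Vehicle | Sport | Color
----------------------------------------------
  1   | pop | pasta | truck | golf | yellow
  2   | jazz | curry | wagon | soccer | green
  3   | classical | pizza | coupe | chess | purple
  4   | rock | sushi | van | swimming | red
  5   | blues | tacos | sedan | tennis | blue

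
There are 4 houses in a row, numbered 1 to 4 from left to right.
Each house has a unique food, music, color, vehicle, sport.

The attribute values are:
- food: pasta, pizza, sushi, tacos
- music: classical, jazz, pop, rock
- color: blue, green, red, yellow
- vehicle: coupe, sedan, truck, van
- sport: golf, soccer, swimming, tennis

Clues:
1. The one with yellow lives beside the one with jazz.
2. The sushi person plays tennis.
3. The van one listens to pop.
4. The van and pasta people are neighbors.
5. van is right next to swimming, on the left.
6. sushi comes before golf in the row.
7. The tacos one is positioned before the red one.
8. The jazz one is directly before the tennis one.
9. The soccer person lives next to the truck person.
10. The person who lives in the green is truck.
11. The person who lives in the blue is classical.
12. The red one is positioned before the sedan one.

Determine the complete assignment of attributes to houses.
Solution:

House | Food | Music | Color | Vehicle | Sport
----------------------------------------------
  1   | tacos | pop | yellow | van | soccer
  2   | pasta | jazz | green | truck | swimming
  3   | sushi | rock | red | coupe | tennis
  4   | pizza | classical | blue | sedan | golf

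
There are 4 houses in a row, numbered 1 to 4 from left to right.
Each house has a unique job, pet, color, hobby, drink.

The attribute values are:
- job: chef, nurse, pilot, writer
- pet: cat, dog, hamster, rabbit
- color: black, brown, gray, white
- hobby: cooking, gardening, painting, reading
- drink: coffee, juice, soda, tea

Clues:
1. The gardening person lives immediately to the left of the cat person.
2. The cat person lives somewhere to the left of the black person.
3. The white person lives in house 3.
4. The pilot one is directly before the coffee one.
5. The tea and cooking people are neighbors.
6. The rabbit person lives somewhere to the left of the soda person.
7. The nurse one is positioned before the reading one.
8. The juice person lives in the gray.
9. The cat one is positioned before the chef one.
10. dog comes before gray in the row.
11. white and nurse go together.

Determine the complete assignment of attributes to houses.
Solution:

House | Job | Pet | Color | Hobby | Drink
-----------------------------------------
  1   | writer | dog | brown | gardening | tea
  2   | pilot | cat | gray | cooking | juice
  3   | nurse | rabbit | white | painting | coffee
  4   | chef | hamster | black | reading | soda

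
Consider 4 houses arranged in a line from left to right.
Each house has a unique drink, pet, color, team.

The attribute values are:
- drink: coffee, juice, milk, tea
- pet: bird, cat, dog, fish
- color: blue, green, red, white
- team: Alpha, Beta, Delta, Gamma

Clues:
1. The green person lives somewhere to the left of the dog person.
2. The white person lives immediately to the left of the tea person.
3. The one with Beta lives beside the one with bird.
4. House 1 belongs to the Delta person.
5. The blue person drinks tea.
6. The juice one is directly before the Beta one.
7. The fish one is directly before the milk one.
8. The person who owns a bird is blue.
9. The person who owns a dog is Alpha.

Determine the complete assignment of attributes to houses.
Solution:

House | Drink | Pet | Color | Team
----------------------------------
  1   | juice | fish | green | Delta
  2   | milk | cat | white | Beta
  3   | tea | bird | blue | Gamma
  4   | coffee | dog | red | Alpha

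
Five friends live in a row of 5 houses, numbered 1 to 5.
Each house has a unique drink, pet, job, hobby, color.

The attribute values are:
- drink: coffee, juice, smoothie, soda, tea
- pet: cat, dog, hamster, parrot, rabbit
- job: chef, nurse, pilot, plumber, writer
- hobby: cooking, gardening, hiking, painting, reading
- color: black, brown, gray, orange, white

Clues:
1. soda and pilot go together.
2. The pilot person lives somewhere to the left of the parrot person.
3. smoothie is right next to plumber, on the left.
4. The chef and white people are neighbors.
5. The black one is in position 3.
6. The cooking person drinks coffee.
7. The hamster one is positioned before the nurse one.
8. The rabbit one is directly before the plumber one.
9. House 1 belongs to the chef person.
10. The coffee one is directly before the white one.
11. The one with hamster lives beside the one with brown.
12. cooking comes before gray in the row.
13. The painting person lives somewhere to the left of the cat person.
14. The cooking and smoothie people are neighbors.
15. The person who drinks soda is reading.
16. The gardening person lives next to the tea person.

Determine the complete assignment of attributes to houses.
Solution:

House | Drink | Pet | Job | Hobby | Color
-----------------------------------------
  1   | coffee | dog | chef | cooking | orange
  2   | smoothie | rabbit | writer | gardening | white
  3   | tea | hamster | plumber | painting | black
  4   | soda | cat | pilot | reading | brown
  5   | juice | parrot | nurse | hiking | gray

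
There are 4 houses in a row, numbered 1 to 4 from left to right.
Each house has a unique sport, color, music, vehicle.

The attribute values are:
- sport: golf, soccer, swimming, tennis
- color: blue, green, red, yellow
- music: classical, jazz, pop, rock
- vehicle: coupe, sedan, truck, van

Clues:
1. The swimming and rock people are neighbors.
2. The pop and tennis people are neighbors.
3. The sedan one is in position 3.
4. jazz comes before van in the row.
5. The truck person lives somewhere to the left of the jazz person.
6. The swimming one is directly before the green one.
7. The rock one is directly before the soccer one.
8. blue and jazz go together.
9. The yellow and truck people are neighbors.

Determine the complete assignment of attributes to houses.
Solution:

House | Sport | Color | Music | Vehicle
---------------------------------------
  1   | swimming | yellow | pop | coupe
  2   | tennis | green | rock | truck
  3   | soccer | blue | jazz | sedan
  4   | golf | red | classical | van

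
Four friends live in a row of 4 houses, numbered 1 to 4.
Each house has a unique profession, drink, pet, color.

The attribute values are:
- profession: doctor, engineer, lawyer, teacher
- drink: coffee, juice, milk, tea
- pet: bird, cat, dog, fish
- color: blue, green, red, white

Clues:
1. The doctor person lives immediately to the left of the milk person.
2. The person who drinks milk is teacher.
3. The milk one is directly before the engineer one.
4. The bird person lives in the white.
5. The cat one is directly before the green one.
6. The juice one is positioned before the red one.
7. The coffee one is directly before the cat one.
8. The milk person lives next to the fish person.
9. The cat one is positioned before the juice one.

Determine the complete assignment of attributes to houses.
Solution:

House | Profession | Drink | Pet | Color
----------------------------------------
  1   | doctor | coffee | bird | white
  2   | teacher | milk | cat | blue
  3   | engineer | juice | fish | green
  4   | lawyer | tea | dog | red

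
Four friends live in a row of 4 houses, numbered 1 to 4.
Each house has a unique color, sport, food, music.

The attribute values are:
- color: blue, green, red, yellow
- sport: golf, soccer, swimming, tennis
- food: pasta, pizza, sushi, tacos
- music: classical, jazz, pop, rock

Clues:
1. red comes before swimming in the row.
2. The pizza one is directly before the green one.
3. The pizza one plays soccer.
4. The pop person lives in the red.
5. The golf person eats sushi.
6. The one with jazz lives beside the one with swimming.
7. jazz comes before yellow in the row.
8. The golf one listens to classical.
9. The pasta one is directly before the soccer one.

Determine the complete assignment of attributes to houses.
Solution:

House | Color | Sport | Food | Music
------------------------------------
  1   | red | tennis | pasta | pop
  2   | blue | soccer | pizza | jazz
  3   | green | swimming | tacos | rock
  4   | yellow | golf | sushi | classical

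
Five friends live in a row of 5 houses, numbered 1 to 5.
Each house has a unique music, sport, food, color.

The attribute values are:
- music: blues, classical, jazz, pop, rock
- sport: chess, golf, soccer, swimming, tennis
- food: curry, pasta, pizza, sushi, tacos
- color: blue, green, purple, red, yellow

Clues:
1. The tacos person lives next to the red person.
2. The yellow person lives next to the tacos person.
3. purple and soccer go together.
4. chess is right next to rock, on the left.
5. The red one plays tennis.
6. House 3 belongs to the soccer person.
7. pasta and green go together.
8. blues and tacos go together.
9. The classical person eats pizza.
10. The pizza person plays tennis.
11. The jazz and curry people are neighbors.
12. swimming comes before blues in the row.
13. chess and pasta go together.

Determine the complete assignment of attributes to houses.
Solution:

House | Music | Sport | Food | Color
------------------------------------
  1   | jazz | chess | pasta | green
  2   | rock | swimming | curry | yellow
  3   | blues | soccer | tacos | purple
  4   | classical | tennis | pizza | red
  5   | pop | golf | sushi | blue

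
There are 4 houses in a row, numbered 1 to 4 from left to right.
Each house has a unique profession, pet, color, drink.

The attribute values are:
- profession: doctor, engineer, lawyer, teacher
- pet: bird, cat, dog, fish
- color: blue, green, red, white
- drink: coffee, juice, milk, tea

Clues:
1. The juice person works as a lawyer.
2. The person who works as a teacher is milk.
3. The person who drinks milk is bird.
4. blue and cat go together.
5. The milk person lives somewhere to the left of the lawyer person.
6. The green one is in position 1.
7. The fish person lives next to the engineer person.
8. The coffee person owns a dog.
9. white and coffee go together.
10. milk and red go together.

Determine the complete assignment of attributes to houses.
Solution:

House | Profession | Pet | Color | Drink
----------------------------------------
  1   | doctor | fish | green | tea
  2   | engineer | dog | white | coffee
  3   | teacher | bird | red | milk
  4   | lawyer | cat | blue | juice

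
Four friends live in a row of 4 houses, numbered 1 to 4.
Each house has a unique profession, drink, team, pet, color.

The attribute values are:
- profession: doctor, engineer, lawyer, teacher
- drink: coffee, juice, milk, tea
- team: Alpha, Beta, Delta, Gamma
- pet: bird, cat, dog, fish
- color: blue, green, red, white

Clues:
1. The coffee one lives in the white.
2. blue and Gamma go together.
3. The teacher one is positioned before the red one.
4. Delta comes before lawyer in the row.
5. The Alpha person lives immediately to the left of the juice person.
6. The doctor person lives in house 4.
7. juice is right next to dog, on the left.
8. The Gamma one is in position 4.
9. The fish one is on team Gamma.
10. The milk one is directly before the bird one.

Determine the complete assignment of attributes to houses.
Solution:

House | Profession | Drink | Team | Pet | Color
-----------------------------------------------
  1   | teacher | milk | Alpha | cat | green
  2   | engineer | juice | Delta | bird | red
  3   | lawyer | coffee | Beta | dog | white
  4   | doctor | tea | Gamma | fish | blue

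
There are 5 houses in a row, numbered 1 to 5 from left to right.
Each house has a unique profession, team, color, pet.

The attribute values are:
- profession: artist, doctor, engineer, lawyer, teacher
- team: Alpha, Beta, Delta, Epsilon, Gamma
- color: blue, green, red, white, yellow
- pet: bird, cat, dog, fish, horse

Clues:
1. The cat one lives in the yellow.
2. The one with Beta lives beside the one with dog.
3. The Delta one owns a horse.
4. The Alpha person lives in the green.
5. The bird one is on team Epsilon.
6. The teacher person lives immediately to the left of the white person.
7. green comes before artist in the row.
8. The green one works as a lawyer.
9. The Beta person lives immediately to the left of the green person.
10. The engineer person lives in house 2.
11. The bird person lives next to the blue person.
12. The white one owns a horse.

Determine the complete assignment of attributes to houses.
Solution:

House | Profession | Team | Color | Pet
---------------------------------------
  1   | doctor | Epsilon | red | bird
  2   | engineer | Beta | blue | fish
  3   | lawyer | Alpha | green | dog
  4   | teacher | Gamma | yellow | cat
  5   | artist | Delta | white | horse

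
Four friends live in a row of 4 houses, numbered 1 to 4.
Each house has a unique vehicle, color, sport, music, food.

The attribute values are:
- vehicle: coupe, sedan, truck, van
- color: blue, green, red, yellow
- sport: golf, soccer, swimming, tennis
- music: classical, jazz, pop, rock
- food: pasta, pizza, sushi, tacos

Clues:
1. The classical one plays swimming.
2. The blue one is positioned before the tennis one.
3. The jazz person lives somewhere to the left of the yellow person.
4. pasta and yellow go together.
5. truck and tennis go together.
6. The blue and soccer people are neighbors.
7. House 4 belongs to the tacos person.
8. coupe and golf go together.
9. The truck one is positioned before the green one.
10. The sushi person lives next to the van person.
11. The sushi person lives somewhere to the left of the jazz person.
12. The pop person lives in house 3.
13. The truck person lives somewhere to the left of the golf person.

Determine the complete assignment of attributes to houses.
Solution:

House | Vehicle | Color | Sport | Music | Food
----------------------------------------------
  1   | sedan | blue | swimming | classical | sushi
  2   | van | red | soccer | jazz | pizza
  3   | truck | yellow | tennis | pop | pasta
  4   | coupe | green | golf | rock | tacos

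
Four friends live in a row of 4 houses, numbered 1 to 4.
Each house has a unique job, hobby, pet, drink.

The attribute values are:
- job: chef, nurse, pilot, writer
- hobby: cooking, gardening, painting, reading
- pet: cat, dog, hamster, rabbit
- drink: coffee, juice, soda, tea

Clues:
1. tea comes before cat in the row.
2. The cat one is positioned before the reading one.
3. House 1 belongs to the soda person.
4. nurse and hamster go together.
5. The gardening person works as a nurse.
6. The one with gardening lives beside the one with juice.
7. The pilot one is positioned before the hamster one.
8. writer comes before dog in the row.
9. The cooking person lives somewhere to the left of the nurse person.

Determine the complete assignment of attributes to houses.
Solution:

House | Job | Hobby | Pet | Drink
---------------------------------
  1   | pilot | cooking | rabbit | soda
  2   | nurse | gardening | hamster | tea
  3   | writer | painting | cat | juice
  4   | chef | reading | dog | coffee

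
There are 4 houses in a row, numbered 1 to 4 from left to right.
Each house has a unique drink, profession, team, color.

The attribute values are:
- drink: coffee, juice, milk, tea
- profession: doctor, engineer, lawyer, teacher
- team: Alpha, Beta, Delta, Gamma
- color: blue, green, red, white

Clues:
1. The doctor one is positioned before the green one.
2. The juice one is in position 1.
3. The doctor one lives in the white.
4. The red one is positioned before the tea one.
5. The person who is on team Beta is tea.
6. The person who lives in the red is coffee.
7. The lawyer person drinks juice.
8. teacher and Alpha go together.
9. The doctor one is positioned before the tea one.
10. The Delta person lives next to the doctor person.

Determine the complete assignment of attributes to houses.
Solution:

House | Drink | Profession | Team | Color
-----------------------------------------
  1   | juice | lawyer | Delta | blue
  2   | milk | doctor | Gamma | white
  3   | coffee | teacher | Alpha | red
  4   | tea | engineer | Beta | green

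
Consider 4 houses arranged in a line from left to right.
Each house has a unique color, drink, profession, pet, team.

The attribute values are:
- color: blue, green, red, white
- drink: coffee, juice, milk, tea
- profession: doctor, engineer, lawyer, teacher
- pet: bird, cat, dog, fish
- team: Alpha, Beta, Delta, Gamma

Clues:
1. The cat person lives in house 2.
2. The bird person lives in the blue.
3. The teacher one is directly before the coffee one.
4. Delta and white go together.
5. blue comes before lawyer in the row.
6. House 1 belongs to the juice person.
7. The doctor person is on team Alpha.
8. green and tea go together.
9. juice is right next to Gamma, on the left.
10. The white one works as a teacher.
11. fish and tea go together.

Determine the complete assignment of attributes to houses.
Solution:

House | Color | Drink | Profession | Pet | Team
-----------------------------------------------
  1   | white | juice | teacher | dog | Delta
  2   | red | coffee | engineer | cat | Gamma
  3   | blue | milk | doctor | bird | Alpha
  4   | green | tea | lawyer | fish | Beta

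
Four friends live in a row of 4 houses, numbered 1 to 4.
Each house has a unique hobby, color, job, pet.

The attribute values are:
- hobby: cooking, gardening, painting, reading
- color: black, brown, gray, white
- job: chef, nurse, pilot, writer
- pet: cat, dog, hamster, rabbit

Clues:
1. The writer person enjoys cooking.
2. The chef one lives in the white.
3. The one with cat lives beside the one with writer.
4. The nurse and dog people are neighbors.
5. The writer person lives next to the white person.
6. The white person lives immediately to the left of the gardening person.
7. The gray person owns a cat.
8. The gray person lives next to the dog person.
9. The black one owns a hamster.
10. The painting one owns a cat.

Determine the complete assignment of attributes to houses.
Solution:

House | Hobby | Color | Job | Pet
---------------------------------
  1   | painting | gray | nurse | cat
  2   | cooking | brown | writer | dog
  3   | reading | white | chef | rabbit
  4   | gardening | black | pilot | hamster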